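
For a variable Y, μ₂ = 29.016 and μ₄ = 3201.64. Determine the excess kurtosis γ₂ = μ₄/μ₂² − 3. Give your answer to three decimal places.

0.803

μ₂² = 29.016² = 841.92826
μ₄/μ₂² = 3201.64 / 841.92826 = 3.80275
γ₂ = 3.80275 − 3 ≈ 0.803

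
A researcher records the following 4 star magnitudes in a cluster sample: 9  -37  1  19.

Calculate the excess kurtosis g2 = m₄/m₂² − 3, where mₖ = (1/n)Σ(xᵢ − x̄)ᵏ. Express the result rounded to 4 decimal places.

x̄ = -2.0000
Σ(xᵢ − x̄)² = 1796.0000 ⇒ m₂ = 449.00000
Σ(xᵢ − x̄)⁴ = 1709828.0000 ⇒ m₄ = 427457.00000
m₂² = 201601.00000
g2 = m₄/m₂² − 3 = 2.12031 − 3 ≈ -0.8797

-0.8797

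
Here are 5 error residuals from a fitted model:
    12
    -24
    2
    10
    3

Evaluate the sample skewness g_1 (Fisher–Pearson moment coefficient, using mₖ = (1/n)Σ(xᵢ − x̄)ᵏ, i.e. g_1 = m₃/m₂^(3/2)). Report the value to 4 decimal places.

x̄ = (12 - 24 + 2 + 10 + 3) / 5 = 0.6000
deviations (xᵢ − x̄): 11.4000, -24.6000, 1.4000, 9.4000, 2.4000
Σ(xᵢ − x̄)² = 831.2000 ⇒ m₂ = 831.2000/5 = 166.24000
Σ(xᵢ − x̄)³ = -12558.2400 ⇒ m₃ = -12558.2400/5 = -2511.64800
m₂^(3/2) = 166.24000^(1.5) = 2143.40034
g_1 = m₃ / m₂^(3/2) = -2511.64800 / 2143.40034 ≈ -1.1718

-1.1718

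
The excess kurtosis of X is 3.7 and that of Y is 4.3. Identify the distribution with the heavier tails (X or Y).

Y

Higher excess kurtosis ⇒ heavier tails relative to the normal distribution.
3.7 vs 4.3: the larger is 4.3, so Y has heavier tails.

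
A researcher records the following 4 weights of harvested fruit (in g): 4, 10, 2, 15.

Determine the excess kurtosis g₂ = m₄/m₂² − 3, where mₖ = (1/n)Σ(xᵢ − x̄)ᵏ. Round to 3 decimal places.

x̄ = 7.7500
Σ(xᵢ − x̄)² = 104.7500 ⇒ m₂ = 26.18750
Σ(xᵢ − x̄)⁴ = 4079.3281 ⇒ m₄ = 1019.83203
m₂² = 685.78516
g₂ = m₄/m₂² − 3 = 1.48710 − 3 ≈ -1.513

-1.513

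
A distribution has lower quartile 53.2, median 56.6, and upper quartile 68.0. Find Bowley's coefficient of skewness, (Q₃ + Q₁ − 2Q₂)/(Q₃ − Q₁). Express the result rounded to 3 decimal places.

0.541

numerator: Q₃ + Q₁ − 2Q₂ = 68.0 + 53.2 − 2×56.6 = 8.0000
denominator: Q₃ − Q₁ = 68.0 − 53.2 = 14.8000
Bowley skewness = 8.0000 / 14.8000 ≈ 0.541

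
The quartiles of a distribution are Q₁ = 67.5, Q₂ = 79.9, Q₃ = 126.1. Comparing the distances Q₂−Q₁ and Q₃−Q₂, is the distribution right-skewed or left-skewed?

Q₂ − Q₁ = 12.4;  Q₃ − Q₂ = 46.2
Q₃ − Q₂ > Q₂ − Q₁ ⇒ the upper half is more spread out ⇒ right-skewed.

right-skewed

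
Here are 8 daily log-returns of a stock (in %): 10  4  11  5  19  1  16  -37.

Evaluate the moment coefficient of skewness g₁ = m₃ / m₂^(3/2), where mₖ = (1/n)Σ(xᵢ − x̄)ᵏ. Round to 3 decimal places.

x̄ = (10 + 4 + 11 + 5 + 19 + 1 + 16 - 37) / 8 = 3.6250
deviations (xᵢ − x̄): 6.3750, 0.3750, 7.3750, 1.3750, 15.3750, -2.6250, 12.3750, -40.6250
Σ(xᵢ − x̄)² = 2143.8750 ⇒ m₂ = 2143.8750/8 = 267.98438
Σ(xᵢ − x̄)³ = -60872.7188 ⇒ m₃ = -60872.7188/8 = -7609.08984
m₂^(3/2) = 267.98438^(1.5) = 4386.96540
g₁ = m₃ / m₂^(3/2) = -7609.08984 / 4386.96540 ≈ -1.734

-1.734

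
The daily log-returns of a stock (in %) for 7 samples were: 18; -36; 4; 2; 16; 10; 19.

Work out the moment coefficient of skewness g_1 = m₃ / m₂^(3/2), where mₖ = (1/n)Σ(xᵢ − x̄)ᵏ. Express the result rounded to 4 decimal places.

-1.5539

x̄ = (18 - 36 + 4 + 2 + 16 + 10 + 19) / 7 = 4.7143
deviations (xᵢ − x̄): 13.2857, -40.7143, -0.7143, -2.7143, 11.2857, 5.2857, 14.2857
Σ(xᵢ − x̄)² = 2201.4286 ⇒ m₂ = 2201.4286/7 = 314.48980
Σ(xᵢ − x̄)³ = -60664.8980 ⇒ m₃ = -60664.8980/7 = -8666.41399
m₂^(3/2) = 314.48980^(1.5) = 5577.11806
g_1 = m₃ / m₂^(3/2) = -8666.41399 / 5577.11806 ≈ -1.5539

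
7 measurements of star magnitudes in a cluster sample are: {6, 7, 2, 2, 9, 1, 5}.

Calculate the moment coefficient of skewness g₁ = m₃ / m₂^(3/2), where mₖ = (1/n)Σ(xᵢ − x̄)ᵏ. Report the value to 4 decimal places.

0.1654

x̄ = (6 + 7 + 2 + 2 + 9 + 1 + 5) / 7 = 4.5714
deviations (xᵢ − x̄): 1.4286, 2.4286, -2.5714, -2.5714, 4.4286, -3.5714, 0.4286
Σ(xᵢ − x̄)² = 53.7143 ⇒ m₂ = 53.7143/7 = 7.67347
Σ(xᵢ − x̄)³ = 24.6122 ⇒ m₃ = 24.6122/7 = 3.51603
m₂^(3/2) = 7.67347^(1.5) = 21.25630
g₁ = m₃ / m₂^(3/2) = 3.51603 / 21.25630 ≈ 0.1654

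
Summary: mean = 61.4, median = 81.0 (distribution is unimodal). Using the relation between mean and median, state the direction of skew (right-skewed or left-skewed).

mean − median = 61.4 − 81.0 = -19.6
mean < median ⇒ the longer tail is on the left ⇒ left-skewed (negatively skewed).

left-skewed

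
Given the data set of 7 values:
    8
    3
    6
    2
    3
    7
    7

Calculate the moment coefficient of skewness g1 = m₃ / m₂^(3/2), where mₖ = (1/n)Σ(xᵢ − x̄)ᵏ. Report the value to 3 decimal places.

-0.179

x̄ = (8 + 3 + 6 + 2 + 3 + 7 + 7) / 7 = 5.1429
deviations (xᵢ − x̄): 2.8571, -2.1429, 0.8571, -3.1429, -2.1429, 1.8571, 1.8571
Σ(xᵢ − x̄)² = 34.8571 ⇒ m₂ = 34.8571/7 = 4.97959
Σ(xᵢ − x̄)³ = -13.9592 ⇒ m₃ = -13.9592/7 = -1.99417
m₂^(3/2) = 4.97959^(1.5) = 11.11196
g1 = m₃ / m₂^(3/2) = -1.99417 / 11.11196 ≈ -0.179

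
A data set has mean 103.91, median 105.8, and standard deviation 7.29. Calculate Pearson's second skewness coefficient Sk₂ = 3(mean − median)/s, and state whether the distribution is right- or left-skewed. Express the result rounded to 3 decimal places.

-0.778, left-skewed

Sk₂ = 3(103.91 − 105.8) / 7.29 = 3 × -1.8900 / 7.29
    = -5.6700 / 7.29 ≈ -0.778
Sk₂ < 0 ⇒ mean < median ⇒ left-skewed (negative skew).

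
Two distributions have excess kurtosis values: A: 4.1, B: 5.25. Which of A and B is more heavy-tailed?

B

Higher excess kurtosis ⇒ heavier tails relative to the normal distribution.
4.1 vs 5.25: the larger is 5.25, so B has heavier tails.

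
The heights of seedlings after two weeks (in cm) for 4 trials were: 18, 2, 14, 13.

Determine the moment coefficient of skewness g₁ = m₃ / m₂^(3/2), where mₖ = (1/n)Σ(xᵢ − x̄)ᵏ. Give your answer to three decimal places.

x̄ = (18 + 2 + 14 + 13) / 4 = 11.7500
deviations (xᵢ − x̄): 6.2500, -9.7500, 2.2500, 1.2500
Σ(xᵢ − x̄)² = 140.7500 ⇒ m₂ = 140.7500/4 = 35.18750
Σ(xᵢ − x̄)³ = -669.3750 ⇒ m₃ = -669.3750/4 = -167.34375
m₂^(3/2) = 35.18750^(1.5) = 208.72892
g₁ = m₃ / m₂^(3/2) = -167.34375 / 208.72892 ≈ -0.802

-0.802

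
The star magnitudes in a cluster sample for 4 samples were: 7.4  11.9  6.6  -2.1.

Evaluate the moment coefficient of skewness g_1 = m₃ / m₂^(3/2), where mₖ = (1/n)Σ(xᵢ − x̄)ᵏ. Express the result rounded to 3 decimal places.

x̄ = (7.4 + 11.9 + 6.6 - 2.1) / 4 = 5.9500
deviations (xᵢ − x̄): 1.4500, 5.9500, 0.6500, -8.0500
Σ(xᵢ − x̄)² = 102.7300 ⇒ m₂ = 102.7300/4 = 25.68250
Σ(xᵢ − x̄)³ = -307.6920 ⇒ m₃ = -307.6920/4 = -76.92300
m₂^(3/2) = 25.68250^(1.5) = 130.15353
g_1 = m₃ / m₂^(3/2) = -76.92300 / 130.15353 ≈ -0.591

-0.591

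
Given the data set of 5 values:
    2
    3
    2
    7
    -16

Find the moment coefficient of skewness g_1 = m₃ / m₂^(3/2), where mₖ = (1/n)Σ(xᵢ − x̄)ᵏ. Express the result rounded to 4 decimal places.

x̄ = (2 + 3 + 2 + 7 - 16) / 5 = -0.4000
deviations (xᵢ − x̄): 2.4000, 3.4000, 2.4000, 7.4000, -15.6000
Σ(xᵢ − x̄)² = 321.2000 ⇒ m₂ = 321.2000/5 = 64.24000
Σ(xᵢ − x̄)³ = -3324.2400 ⇒ m₃ = -3324.2400/5 = -664.84800
m₂^(3/2) = 64.24000^(1.5) = 514.88270
g_1 = m₃ / m₂^(3/2) = -664.84800 / 514.88270 ≈ -1.2913

-1.2913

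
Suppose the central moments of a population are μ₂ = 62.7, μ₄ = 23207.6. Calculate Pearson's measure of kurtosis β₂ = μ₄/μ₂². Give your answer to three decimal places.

5.903

μ₂² = 62.7² = 3931.29000
μ₄/μ₂² = 23207.6 / 3931.29000 = 5.90330
β₂ ≈ 5.903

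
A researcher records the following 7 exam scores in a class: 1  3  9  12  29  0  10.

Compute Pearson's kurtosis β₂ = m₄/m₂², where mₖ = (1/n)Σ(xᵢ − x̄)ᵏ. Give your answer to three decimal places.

x̄ = 9.1429
Σ(xᵢ − x̄)² = 590.8571 ⇒ m₂ = 84.40816
Σ(xᵢ − x̄)⁴ = 168352.5015 ⇒ m₄ = 24050.35735
m₂² = 7124.73803
β₂ = m₄/m₂² = 24050.35735 / 7124.73803 ≈ 3.376

3.376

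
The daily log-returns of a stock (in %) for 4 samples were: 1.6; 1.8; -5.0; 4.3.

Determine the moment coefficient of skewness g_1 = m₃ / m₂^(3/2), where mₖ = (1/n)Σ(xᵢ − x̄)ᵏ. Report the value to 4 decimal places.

-0.8129

x̄ = (1.6 + 1.8 - 5.0 + 4.3) / 4 = 0.6750
deviations (xᵢ − x̄): 0.9250, 1.1250, -5.6750, 3.6250
Σ(xᵢ − x̄)² = 47.4675 ⇒ m₂ = 47.4675/4 = 11.86688
Σ(xᵢ − x̄)³ = -132.9169 ⇒ m₃ = -132.9169/4 = -33.22922
m₂^(3/2) = 11.86688^(1.5) = 40.87940
g_1 = m₃ / m₂^(3/2) = -33.22922 / 40.87940 ≈ -0.8129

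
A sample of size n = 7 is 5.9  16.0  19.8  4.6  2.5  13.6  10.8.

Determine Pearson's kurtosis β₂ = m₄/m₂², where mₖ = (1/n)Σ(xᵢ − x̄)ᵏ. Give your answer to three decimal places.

1.646

x̄ = 10.4571
Σ(xᵢ − x̄)² = 246.3971 ⇒ m₂ = 35.19959
Σ(xᵢ − x̄)⁴ = 14277.9974 ⇒ m₄ = 2039.71391
m₂² = 1239.01127
β₂ = m₄/m₂² = 2039.71391 / 1239.01127 ≈ 1.646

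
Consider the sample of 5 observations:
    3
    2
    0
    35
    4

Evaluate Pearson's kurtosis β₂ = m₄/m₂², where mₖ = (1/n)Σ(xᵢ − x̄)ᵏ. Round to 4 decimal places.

3.2009

x̄ = 8.8000
Σ(xᵢ − x̄)² = 866.8000 ⇒ m₂ = 173.36000
Σ(xᵢ − x̄)⁴ = 480997.4560 ⇒ m₄ = 96199.49120
m₂² = 30053.68960
β₂ = m₄/m₂² = 96199.49120 / 30053.68960 ≈ 3.2009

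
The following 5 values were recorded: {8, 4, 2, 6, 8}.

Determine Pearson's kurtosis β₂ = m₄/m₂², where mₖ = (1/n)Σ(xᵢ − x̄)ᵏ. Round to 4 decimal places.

1.6280

x̄ = 5.6000
Σ(xᵢ − x̄)² = 27.2000 ⇒ m₂ = 5.44000
Σ(xᵢ − x̄)⁴ = 240.8960 ⇒ m₄ = 48.17920
m₂² = 29.59360
β₂ = m₄/m₂² = 48.17920 / 29.59360 ≈ 1.6280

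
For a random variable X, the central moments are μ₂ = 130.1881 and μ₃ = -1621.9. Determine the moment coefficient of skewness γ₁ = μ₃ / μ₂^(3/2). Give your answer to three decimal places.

-1.092

σ = √μ₂ = √130.1881 = 11.41000
σ³ = μ₂^(3/2) = 1485.44622
γ₁ = μ₃/σ³ = -1621.9 / 1485.44622 ≈ -1.092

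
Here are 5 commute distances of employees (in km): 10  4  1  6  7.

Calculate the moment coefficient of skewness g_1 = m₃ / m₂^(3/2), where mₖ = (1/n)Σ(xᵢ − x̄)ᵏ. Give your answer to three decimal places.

x̄ = (10 + 4 + 1 + 6 + 7) / 5 = 5.6000
deviations (xᵢ − x̄): 4.4000, -1.6000, -4.6000, 0.4000, 1.4000
Σ(xᵢ − x̄)² = 45.2000 ⇒ m₂ = 45.2000/5 = 9.04000
Σ(xᵢ − x̄)³ = -13.4400 ⇒ m₃ = -13.4400/5 = -2.68800
m₂^(3/2) = 9.04000^(1.5) = 27.18020
g_1 = m₃ / m₂^(3/2) = -2.68800 / 27.18020 ≈ -0.099

-0.099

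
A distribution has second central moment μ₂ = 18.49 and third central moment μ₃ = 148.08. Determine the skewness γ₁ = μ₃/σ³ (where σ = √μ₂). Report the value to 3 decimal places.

1.862

σ = √μ₂ = √18.49 = 4.30000
σ³ = μ₂^(3/2) = 79.50700
γ₁ = μ₃/σ³ = 148.08 / 79.50700 ≈ 1.862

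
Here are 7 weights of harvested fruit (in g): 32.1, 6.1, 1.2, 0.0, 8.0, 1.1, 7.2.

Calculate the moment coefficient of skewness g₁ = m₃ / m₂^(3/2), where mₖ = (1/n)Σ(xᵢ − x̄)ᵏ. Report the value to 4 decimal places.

x̄ = (32.1 + 6.1 + 1.2 + 0.0 + 8.0 + 1.1 + 7.2) / 7 = 7.9571
deviations (xᵢ − x̄): 24.1429, -1.8571, -6.7571, -7.9571, 0.0429, -6.8571, -0.7571
Σ(xᵢ − x̄)² = 742.8971 ⇒ m₂ = 742.8971/7 = 106.12816
Σ(xᵢ − x̄)³ = 12930.7249 ⇒ m₃ = 12930.7249/7 = 1847.24641
m₂^(3/2) = 106.12816^(1.5) = 1093.31668
g₁ = m₃ / m₂^(3/2) = 1847.24641 / 1093.31668 ≈ 1.6896

1.6896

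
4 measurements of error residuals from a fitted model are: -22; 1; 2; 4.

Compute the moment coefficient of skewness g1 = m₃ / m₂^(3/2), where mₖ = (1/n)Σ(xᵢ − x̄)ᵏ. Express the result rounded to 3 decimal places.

x̄ = (-22 + 1 + 2 + 4) / 4 = -3.7500
deviations (xᵢ − x̄): -18.2500, 4.7500, 5.7500, 7.7500
Σ(xᵢ − x̄)² = 448.7500 ⇒ m₂ = 448.7500/4 = 112.18750
Σ(xᵢ − x̄)³ = -5315.6250 ⇒ m₃ = -5315.6250/4 = -1328.90625
m₂^(3/2) = 112.18750^(1.5) = 1188.27430
g1 = m₃ / m₂^(3/2) = -1328.90625 / 1188.27430 ≈ -1.118

-1.118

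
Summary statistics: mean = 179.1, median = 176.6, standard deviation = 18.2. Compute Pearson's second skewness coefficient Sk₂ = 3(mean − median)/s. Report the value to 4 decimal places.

0.4121

Sk₂ = 3(179.1 − 176.6) / 18.2 = 3 × 2.5000 / 18.2
    = 7.5000 / 18.2 ≈ 0.4121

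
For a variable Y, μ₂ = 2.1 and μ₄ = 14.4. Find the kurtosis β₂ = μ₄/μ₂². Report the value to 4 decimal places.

μ₂² = 2.1² = 4.41000
μ₄/μ₂² = 14.4 / 4.41000 = 3.26531
β₂ ≈ 3.2653

3.2653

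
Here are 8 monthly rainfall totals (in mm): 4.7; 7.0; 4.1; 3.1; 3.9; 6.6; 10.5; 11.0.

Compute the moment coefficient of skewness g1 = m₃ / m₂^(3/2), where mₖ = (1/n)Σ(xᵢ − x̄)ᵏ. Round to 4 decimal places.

x̄ = (4.7 + 7.0 + 4.1 + 3.1 + 3.9 + 6.6 + 10.5 + 11.0) / 8 = 6.3625
deviations (xᵢ − x̄): -1.6625, 0.6375, -2.2625, -3.2625, -2.4625, 0.2375, 4.1375, 4.6375
Σ(xᵢ − x̄)² = 63.6788 ⇒ m₂ = 63.6788/8 = 7.95984
Σ(xᵢ − x̄)³ = 105.0033 ⇒ m₃ = 105.0033/8 = 13.12541
m₂^(3/2) = 7.95984^(1.5) = 22.45726
g1 = m₃ / m₂^(3/2) = 13.12541 / 22.45726 ≈ 0.5845

0.5845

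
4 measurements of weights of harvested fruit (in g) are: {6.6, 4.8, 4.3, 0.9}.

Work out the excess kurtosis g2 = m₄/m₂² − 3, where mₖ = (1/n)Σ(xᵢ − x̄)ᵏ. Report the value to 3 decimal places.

-0.957

x̄ = 4.1500
Σ(xᵢ − x̄)² = 17.0100 ⇒ m₂ = 4.25250
Σ(xᵢ − x̄)⁴ = 147.7754 ⇒ m₄ = 36.94386
m₂² = 18.08376
g2 = m₄/m₂² − 3 = 2.04293 − 3 ≈ -0.957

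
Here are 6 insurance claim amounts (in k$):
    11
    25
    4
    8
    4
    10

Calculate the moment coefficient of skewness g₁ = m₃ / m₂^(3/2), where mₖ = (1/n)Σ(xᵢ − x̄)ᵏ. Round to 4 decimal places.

1.2337

x̄ = (11 + 25 + 4 + 8 + 4 + 10) / 6 = 10.3333
deviations (xᵢ − x̄): 0.6667, 14.6667, -6.3333, -2.3333, -6.3333, -0.3333
Σ(xᵢ − x̄)² = 301.3333 ⇒ m₂ = 301.3333/6 = 50.22222
Σ(xᵢ − x̄)³ = 2634.4444 ⇒ m₃ = 2634.4444/6 = 439.07407
m₂^(3/2) = 50.22222^(1.5) = 355.91303
g₁ = m₃ / m₂^(3/2) = 439.07407 / 355.91303 ≈ 1.2337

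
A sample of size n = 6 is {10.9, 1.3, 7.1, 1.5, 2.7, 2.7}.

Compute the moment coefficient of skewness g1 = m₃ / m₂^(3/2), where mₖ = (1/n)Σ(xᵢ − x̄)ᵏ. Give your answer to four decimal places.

x̄ = (10.9 + 1.3 + 7.1 + 1.5 + 2.7 + 2.7) / 6 = 4.3667
deviations (xᵢ − x̄): 6.5333, -3.0667, 2.7333, -2.8667, -1.6667, -1.6667
Σ(xᵢ − x̄)² = 73.3333 ⇒ m₂ = 73.3333/6 = 12.22222
Σ(xᵢ − x̄)³ = 237.6356 ⇒ m₃ = 237.6356/6 = 39.60593
m₂^(3/2) = 12.22222^(1.5) = 42.72925
g1 = m₃ / m₂^(3/2) = 39.60593 / 42.72925 ≈ 0.9269

0.9269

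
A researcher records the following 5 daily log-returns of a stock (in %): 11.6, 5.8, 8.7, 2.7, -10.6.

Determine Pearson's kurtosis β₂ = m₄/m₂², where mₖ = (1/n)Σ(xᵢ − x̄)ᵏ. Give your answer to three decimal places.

2.592

x̄ = 3.6400
Σ(xᵢ − x̄)² = 297.2920 ⇒ m₂ = 59.45840
Σ(xᵢ − x̄)⁴ = 45811.5403 ⇒ m₄ = 9162.30806
m₂² = 3535.30133
β₂ = m₄/m₂² = 9162.30806 / 3535.30133 ≈ 2.592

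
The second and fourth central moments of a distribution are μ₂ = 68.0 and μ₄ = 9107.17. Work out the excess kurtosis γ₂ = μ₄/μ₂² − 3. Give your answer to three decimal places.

μ₂² = 68.0² = 4624.00000
μ₄/μ₂² = 9107.17 / 4624.00000 = 1.96954
γ₂ = 1.96954 − 3 ≈ -1.030

-1.030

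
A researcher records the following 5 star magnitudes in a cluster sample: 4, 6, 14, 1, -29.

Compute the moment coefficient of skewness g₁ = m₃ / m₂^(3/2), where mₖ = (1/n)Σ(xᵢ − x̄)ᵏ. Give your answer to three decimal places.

-1.170

x̄ = (4 + 6 + 14 + 1 - 29) / 5 = -0.8000
deviations (xᵢ − x̄): 4.8000, 6.8000, 14.8000, 1.8000, -28.2000
Σ(xᵢ − x̄)² = 1086.8000 ⇒ m₂ = 1086.8000/5 = 217.36000
Σ(xᵢ − x̄)³ = -18753.1200 ⇒ m₃ = -18753.1200/5 = -3750.62400
m₂^(3/2) = 217.36000^(1.5) = 3204.56761
g₁ = m₃ / m₂^(3/2) = -3750.62400 / 3204.56761 ≈ -1.170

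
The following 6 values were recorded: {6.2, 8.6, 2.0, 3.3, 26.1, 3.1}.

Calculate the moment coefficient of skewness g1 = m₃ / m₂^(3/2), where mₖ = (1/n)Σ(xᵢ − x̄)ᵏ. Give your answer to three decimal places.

x̄ = (6.2 + 8.6 + 2.0 + 3.3 + 26.1 + 3.1) / 6 = 8.2167
deviations (xᵢ − x̄): -2.0167, 0.3833, -6.2167, -4.9167, 17.8833, -5.1167
Σ(xᵢ − x̄)² = 413.0283 ⇒ m₂ = 413.0283/6 = 68.83806
Σ(xᵢ − x̄)³ = 5218.1236 ⇒ m₃ = 5218.1236/6 = 869.68726
m₂^(3/2) = 68.83806^(1.5) = 571.14041
g1 = m₃ / m₂^(3/2) = 869.68726 / 571.14041 ≈ 1.523

1.523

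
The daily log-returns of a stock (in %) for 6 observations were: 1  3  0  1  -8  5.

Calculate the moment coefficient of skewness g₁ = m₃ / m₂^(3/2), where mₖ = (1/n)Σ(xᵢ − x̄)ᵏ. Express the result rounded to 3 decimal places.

-1.132

x̄ = (1 + 3 + 0 + 1 - 8 + 5) / 6 = 0.3333
deviations (xᵢ − x̄): 0.6667, 2.6667, -0.3333, 0.6667, -8.3333, 4.6667
Σ(xᵢ − x̄)² = 99.3333 ⇒ m₂ = 99.3333/6 = 16.55556
Σ(xᵢ − x̄)³ = -457.5556 ⇒ m₃ = -457.5556/6 = -76.25926
m₂^(3/2) = 16.55556^(1.5) = 67.36210
g₁ = m₃ / m₂^(3/2) = -76.25926 / 67.36210 ≈ -1.132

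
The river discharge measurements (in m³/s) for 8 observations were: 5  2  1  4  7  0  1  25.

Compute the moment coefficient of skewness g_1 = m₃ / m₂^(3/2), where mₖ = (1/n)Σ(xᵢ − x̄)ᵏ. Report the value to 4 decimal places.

1.9138

x̄ = (5 + 2 + 1 + 4 + 7 + 0 + 1 + 25) / 8 = 5.6250
deviations (xᵢ − x̄): -0.6250, -3.6250, -4.6250, -1.6250, 1.3750, -5.6250, -4.6250, 19.3750
Σ(xᵢ − x̄)² = 467.8750 ⇒ m₂ = 467.8750/8 = 58.48438
Σ(xᵢ − x̄)³ = 6847.7813 ⇒ m₃ = 6847.7813/8 = 855.97266
m₂^(3/2) = 58.48438^(1.5) = 447.25971
g_1 = m₃ / m₂^(3/2) = 855.97266 / 447.25971 ≈ 1.9138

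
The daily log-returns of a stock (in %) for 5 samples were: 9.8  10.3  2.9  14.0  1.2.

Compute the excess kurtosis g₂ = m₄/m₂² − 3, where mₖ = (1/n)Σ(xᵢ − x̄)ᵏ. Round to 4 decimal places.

x̄ = 7.6400
Σ(xᵢ − x̄)² = 116.1320 ⇒ m₂ = 23.22640
Σ(xᵢ − x̄)⁴ = 3932.8546 ⇒ m₄ = 786.57093
m₂² = 539.46566
g₂ = m₄/m₂² − 3 = 1.45806 − 3 ≈ -1.5419

-1.5419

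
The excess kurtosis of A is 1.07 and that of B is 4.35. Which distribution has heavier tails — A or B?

Higher excess kurtosis ⇒ heavier tails relative to the normal distribution.
1.07 vs 4.35: the larger is 4.35, so B has heavier tails.

B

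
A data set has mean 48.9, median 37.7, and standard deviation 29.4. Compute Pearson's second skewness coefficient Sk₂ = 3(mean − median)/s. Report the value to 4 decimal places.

Sk₂ = 3(48.9 − 37.7) / 29.4 = 3 × 11.2000 / 29.4
    = 33.6000 / 29.4 ≈ 1.1429

1.1429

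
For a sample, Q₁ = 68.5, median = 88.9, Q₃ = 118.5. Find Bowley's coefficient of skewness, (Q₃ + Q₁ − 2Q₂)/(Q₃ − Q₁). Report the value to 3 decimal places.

numerator: Q₃ + Q₁ − 2Q₂ = 118.5 + 68.5 − 2×88.9 = 9.2000
denominator: Q₃ − Q₁ = 118.5 − 68.5 = 50.0000
Bowley skewness = 9.2000 / 50.0000 ≈ 0.184

0.184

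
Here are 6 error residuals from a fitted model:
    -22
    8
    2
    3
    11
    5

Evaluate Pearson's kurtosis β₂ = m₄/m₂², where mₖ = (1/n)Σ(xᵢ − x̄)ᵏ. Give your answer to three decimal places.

3.683

x̄ = 1.1667
Σ(xᵢ − x̄)² = 698.8333 ⇒ m₂ = 116.47222
Σ(xᵢ − x̄)⁴ = 299798.8194 ⇒ m₄ = 49966.46991
m₂² = 13565.77855
β₂ = m₄/m₂² = 49966.46991 / 13565.77855 ≈ 3.683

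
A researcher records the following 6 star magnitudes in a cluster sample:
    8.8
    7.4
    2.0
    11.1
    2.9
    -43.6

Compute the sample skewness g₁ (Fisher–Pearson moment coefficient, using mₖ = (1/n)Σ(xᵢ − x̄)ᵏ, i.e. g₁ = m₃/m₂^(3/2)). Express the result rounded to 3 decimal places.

-1.677

x̄ = (8.8 + 7.4 + 2.0 + 11.1 + 2.9 - 43.6) / 6 = -1.9000
deviations (xᵢ − x̄): 10.7000, 9.3000, 3.9000, 13.0000, 4.8000, -41.7000
Σ(xᵢ − x̄)² = 2147.1200 ⇒ m₂ = 2147.1200/6 = 357.85333
Σ(xᵢ − x̄)³ = -68115.4020 ⇒ m₃ = -68115.4020/6 = -11352.56700
m₂^(3/2) = 357.85333^(1.5) = 6769.51571
g₁ = m₃ / m₂^(3/2) = -11352.56700 / 6769.51571 ≈ -1.677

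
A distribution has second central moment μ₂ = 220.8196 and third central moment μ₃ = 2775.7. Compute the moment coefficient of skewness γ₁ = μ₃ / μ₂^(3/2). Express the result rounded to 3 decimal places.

σ = √μ₂ = √220.8196 = 14.86000
σ³ = μ₂^(3/2) = 3281.37926
γ₁ = μ₃/σ³ = 2775.7 / 3281.37926 ≈ 0.846

0.846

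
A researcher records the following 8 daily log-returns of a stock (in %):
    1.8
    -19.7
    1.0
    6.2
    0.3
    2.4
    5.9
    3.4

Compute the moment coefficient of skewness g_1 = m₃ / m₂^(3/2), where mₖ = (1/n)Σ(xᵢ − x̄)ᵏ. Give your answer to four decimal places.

-1.9670

x̄ = (1.8 - 19.7 + 1.0 + 6.2 + 0.3 + 2.4 + 5.9 + 3.4) / 8 = 0.1625
deviations (xᵢ − x̄): 1.6375, -19.8625, 0.8375, 6.0375, 0.1375, 2.2375, 5.7375, 3.2375
Σ(xᵢ − x̄)² = 482.7788 ⇒ m₂ = 482.7788/8 = 60.34734
Σ(xᵢ − x̄)³ = -7377.0680 ⇒ m₃ = -7377.0680/8 = -922.13350
m₂^(3/2) = 60.34734^(1.5) = 468.79961
g_1 = m₃ / m₂^(3/2) = -922.13350 / 468.79961 ≈ -1.9670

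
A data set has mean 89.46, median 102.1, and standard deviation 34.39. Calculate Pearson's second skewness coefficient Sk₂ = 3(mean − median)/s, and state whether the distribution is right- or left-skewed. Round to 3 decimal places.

Sk₂ = 3(89.46 − 102.1) / 34.39 = 3 × -12.6400 / 34.39
    = -37.9200 / 34.39 ≈ -1.103
Sk₂ < 0 ⇒ mean < median ⇒ left-skewed (negative skew).

-1.103, left-skewed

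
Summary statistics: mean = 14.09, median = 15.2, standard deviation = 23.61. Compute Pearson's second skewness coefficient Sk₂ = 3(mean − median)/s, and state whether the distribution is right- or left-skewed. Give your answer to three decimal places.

-0.141, left-skewed

Sk₂ = 3(14.09 − 15.2) / 23.61 = 3 × -1.1100 / 23.61
    = -3.3300 / 23.61 ≈ -0.141
Sk₂ < 0 ⇒ mean < median ⇒ left-skewed (negative skew).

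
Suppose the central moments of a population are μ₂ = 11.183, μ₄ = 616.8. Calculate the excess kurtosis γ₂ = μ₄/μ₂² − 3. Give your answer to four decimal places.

μ₂² = 11.183² = 125.05949
μ₄/μ₂² = 616.8 / 125.05949 = 4.93205
γ₂ = 4.93205 − 3 ≈ 1.9321

1.9321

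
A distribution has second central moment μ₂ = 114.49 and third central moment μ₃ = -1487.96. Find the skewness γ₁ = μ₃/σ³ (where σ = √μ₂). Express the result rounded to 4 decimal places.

-1.2146

σ = √μ₂ = √114.49 = 10.70000
σ³ = μ₂^(3/2) = 1225.04300
γ₁ = μ₃/σ³ = -1487.96 / 1225.04300 ≈ -1.2146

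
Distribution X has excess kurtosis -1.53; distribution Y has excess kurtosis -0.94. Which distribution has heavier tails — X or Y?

Higher excess kurtosis ⇒ heavier tails relative to the normal distribution.
-1.53 vs -0.94: the larger is -0.94, so Y has heavier tails.

Y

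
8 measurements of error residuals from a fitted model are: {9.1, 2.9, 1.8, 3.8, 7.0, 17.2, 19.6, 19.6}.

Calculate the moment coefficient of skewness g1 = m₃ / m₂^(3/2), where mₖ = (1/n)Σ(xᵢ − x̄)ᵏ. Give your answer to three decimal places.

x̄ = (9.1 + 2.9 + 1.8 + 3.8 + 7.0 + 17.2 + 19.6 + 19.6) / 8 = 10.1250
deviations (xᵢ − x̄): -1.0250, -7.2250, -8.3250, -6.3250, -3.1250, 7.0750, 9.4750, 9.4750
Σ(xᵢ − x̄)² = 401.9350 ⇒ m₂ = 401.9350/8 = 50.24188
Σ(xᵢ − x̄)³ = 816.6428 ⇒ m₃ = 816.6428/8 = 102.08034
m₂^(3/2) = 50.24188^(1.5) = 356.12196
g1 = m₃ / m₂^(3/2) = 102.08034 / 356.12196 ≈ 0.287

0.287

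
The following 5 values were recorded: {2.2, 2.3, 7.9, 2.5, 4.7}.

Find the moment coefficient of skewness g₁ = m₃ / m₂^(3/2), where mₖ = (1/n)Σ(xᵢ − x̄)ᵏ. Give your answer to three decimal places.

0.973

x̄ = (2.2 + 2.3 + 7.9 + 2.5 + 4.7) / 5 = 3.9200
deviations (xᵢ − x̄): -1.7200, -1.6200, 3.9800, -1.4200, 0.7800
Σ(xᵢ − x̄)² = 24.0480 ⇒ m₂ = 24.0480/5 = 4.80960
Σ(xᵢ − x̄)³ = 51.3161 ⇒ m₃ = 51.3161/5 = 10.26322
m₂^(3/2) = 4.80960^(1.5) = 10.54784
g₁ = m₃ / m₂^(3/2) = 10.26322 / 10.54784 ≈ 0.973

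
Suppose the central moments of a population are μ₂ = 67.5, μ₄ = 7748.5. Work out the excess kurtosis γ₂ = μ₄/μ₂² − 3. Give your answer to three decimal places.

μ₂² = 67.5² = 4556.25000
μ₄/μ₂² = 7748.5 / 4556.25000 = 1.70063
γ₂ = 1.70063 − 3 ≈ -1.299

-1.299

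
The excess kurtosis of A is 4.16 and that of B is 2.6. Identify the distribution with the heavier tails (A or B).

Higher excess kurtosis ⇒ heavier tails relative to the normal distribution.
4.16 vs 2.6: the larger is 4.16, so A has heavier tails.

A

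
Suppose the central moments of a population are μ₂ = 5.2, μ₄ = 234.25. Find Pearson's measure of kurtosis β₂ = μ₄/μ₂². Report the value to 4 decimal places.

8.6631

μ₂² = 5.2² = 27.04000
μ₄/μ₂² = 234.25 / 27.04000 = 8.66309
β₂ ≈ 8.6631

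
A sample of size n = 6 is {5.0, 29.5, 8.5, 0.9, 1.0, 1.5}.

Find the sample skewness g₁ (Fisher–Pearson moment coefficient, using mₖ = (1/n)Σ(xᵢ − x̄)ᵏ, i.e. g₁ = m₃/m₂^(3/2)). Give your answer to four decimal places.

x̄ = (5.0 + 29.5 + 8.5 + 0.9 + 1.0 + 1.5) / 6 = 7.7333
deviations (xᵢ − x̄): -2.7333, 21.7667, 0.7667, -6.8333, -6.7333, -6.2333
Σ(xᵢ − x̄)² = 612.7333 ⇒ m₂ = 612.7333/6 = 102.12222
Σ(xᵢ − x̄)³ = 9426.2644 ⇒ m₃ = 9426.2644/6 = 1571.04407
m₂^(3/2) = 102.12222^(1.5) = 1032.00163
g₁ = m₃ / m₂^(3/2) = 1571.04407 / 1032.00163 ≈ 1.5223

1.5223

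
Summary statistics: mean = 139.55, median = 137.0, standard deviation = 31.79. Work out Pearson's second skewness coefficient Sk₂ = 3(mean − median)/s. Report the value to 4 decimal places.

0.2406

Sk₂ = 3(139.55 − 137.0) / 31.79 = 3 × 2.5500 / 31.79
    = 7.6500 / 31.79 ≈ 0.2406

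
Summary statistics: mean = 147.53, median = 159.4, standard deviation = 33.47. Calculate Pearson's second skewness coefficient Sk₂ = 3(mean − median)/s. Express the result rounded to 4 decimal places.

-1.0639

Sk₂ = 3(147.53 − 159.4) / 33.47 = 3 × -11.8700 / 33.47
    = -35.6100 / 33.47 ≈ -1.0639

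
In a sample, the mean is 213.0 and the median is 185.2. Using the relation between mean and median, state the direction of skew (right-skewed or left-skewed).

mean − median = 213.0 − 185.2 = 27.8
mean > median ⇒ the longer tail is on the right ⇒ right-skewed (positively skewed).

right-skewed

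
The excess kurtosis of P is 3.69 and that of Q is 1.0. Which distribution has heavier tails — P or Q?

P

Higher excess kurtosis ⇒ heavier tails relative to the normal distribution.
3.69 vs 1.0: the larger is 3.69, so P has heavier tails.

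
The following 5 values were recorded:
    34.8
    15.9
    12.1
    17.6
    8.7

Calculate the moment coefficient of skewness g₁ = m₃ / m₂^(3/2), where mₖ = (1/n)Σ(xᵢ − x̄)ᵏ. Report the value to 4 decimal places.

1.0700

x̄ = (34.8 + 15.9 + 12.1 + 17.6 + 8.7) / 5 = 17.8200
deviations (xᵢ − x̄): 16.9800, -1.9200, -5.7200, -0.2200, -9.1200
Σ(xᵢ − x̄)² = 407.9480 ⇒ m₂ = 407.9480/5 = 81.58960
Σ(xᵢ − x̄)³ = 3942.8921 ⇒ m₃ = 3942.8921/5 = 788.57842
m₂^(3/2) = 81.58960^(1.5) = 736.97407
g₁ = m₃ / m₂^(3/2) = 788.57842 / 736.97407 ≈ 1.0700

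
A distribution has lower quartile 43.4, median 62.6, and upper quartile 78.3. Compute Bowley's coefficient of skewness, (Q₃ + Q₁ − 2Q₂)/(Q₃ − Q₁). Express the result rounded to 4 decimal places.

-0.1003

numerator: Q₃ + Q₁ − 2Q₂ = 78.3 + 43.4 − 2×62.6 = -3.5000
denominator: Q₃ − Q₁ = 78.3 − 43.4 = 34.9000
Bowley skewness = -3.5000 / 34.9000 ≈ -0.1003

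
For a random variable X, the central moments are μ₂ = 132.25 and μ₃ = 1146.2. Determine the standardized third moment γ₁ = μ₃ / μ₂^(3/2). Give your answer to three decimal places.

σ = √μ₂ = √132.25 = 11.50000
σ³ = μ₂^(3/2) = 1520.87500
γ₁ = μ₃/σ³ = 1146.2 / 1520.87500 ≈ 0.754

0.754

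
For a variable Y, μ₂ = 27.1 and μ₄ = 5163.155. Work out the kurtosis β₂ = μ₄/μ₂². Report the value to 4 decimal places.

μ₂² = 27.1² = 734.41000
μ₄/μ₂² = 5163.155 / 734.41000 = 7.03034
β₂ ≈ 7.0303

7.0303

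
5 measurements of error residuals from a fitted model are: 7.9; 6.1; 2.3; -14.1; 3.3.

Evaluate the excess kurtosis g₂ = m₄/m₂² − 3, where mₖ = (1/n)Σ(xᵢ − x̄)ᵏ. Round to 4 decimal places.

x̄ = 1.1000
Σ(xᵢ − x̄)² = 308.5600 ⇒ m₂ = 61.71200
Σ(xᵢ − x̄)⁴ = 56168.1184 ⇒ m₄ = 11233.62368
m₂² = 3808.37094
g₂ = m₄/m₂² − 3 = 2.94972 − 3 ≈ -0.0503

-0.0503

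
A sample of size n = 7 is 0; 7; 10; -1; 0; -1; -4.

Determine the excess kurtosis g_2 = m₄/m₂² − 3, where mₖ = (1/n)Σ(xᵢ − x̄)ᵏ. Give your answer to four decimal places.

-0.8206

x̄ = 1.5714
Σ(xᵢ − x̄)² = 149.7143 ⇒ m₂ = 21.38776
Σ(xᵢ − x̄)⁴ = 6978.4140 ⇒ m₄ = 996.91628
m₂² = 457.43607
g_2 = m₄/m₂² − 3 = 2.17936 − 3 ≈ -0.8206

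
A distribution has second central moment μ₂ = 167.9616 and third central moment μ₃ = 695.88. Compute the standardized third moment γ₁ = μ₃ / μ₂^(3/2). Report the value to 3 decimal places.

σ = √μ₂ = √167.9616 = 12.96000
σ³ = μ₂^(3/2) = 2176.78234
γ₁ = μ₃/σ³ = 695.88 / 2176.78234 ≈ 0.320

0.320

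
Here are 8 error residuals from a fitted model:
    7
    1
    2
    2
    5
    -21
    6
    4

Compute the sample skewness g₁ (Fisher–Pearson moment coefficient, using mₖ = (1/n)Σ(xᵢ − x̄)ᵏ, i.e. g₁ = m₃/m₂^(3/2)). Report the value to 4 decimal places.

-2.0258

x̄ = (7 + 1 + 2 + 2 + 5 - 21 + 6 + 4) / 8 = 0.7500
deviations (xᵢ − x̄): 6.2500, 0.2500, 1.2500, 1.2500, 4.2500, -21.7500, 5.2500, 3.2500
Σ(xᵢ − x̄)² = 571.5000 ⇒ m₂ = 571.5000/8 = 71.43750
Σ(xᵢ − x̄)³ = -9785.2500 ⇒ m₃ = -9785.2500/8 = -1223.15625
m₂^(3/2) = 71.43750^(1.5) = 603.79480
g₁ = m₃ / m₂^(3/2) = -1223.15625 / 603.79480 ≈ -2.0258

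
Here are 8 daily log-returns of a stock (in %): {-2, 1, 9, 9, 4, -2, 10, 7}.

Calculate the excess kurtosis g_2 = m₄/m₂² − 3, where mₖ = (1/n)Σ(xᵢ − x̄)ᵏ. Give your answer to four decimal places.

-1.5482

x̄ = 4.5000
Σ(xᵢ − x̄)² = 174.0000 ⇒ m₂ = 21.75000
Σ(xᵢ − x̄)⁴ = 5494.5000 ⇒ m₄ = 686.81250
m₂² = 473.06250
g_2 = m₄/m₂² − 3 = 1.45184 − 3 ≈ -1.5482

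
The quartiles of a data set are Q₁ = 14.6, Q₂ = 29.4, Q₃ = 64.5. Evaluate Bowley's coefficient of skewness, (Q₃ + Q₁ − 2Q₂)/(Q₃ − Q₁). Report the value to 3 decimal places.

0.407

numerator: Q₃ + Q₁ − 2Q₂ = 64.5 + 14.6 − 2×29.4 = 20.3000
denominator: Q₃ − Q₁ = 64.5 − 14.6 = 49.9000
Bowley skewness = 20.3000 / 49.9000 ≈ 0.407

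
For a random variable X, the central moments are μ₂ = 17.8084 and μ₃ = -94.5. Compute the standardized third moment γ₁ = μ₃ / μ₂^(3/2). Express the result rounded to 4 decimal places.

-1.2575

σ = √μ₂ = √17.8084 = 4.22000
σ³ = μ₂^(3/2) = 75.15145
γ₁ = μ₃/σ³ = -94.5 / 75.15145 ≈ -1.2575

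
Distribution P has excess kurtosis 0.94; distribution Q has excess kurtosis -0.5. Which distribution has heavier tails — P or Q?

P

Higher excess kurtosis ⇒ heavier tails relative to the normal distribution.
0.94 vs -0.5: the larger is 0.94, so P has heavier tails. (P is leptokurtic — heavier-than-normal tails; the other is platykurtic.)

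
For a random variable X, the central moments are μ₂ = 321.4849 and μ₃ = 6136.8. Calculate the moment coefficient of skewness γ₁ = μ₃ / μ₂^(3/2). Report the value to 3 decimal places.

σ = √μ₂ = √321.4849 = 17.93000
σ³ = μ₂^(3/2) = 5764.22426
γ₁ = μ₃/σ³ = 6136.8 / 5764.22426 ≈ 1.065

1.065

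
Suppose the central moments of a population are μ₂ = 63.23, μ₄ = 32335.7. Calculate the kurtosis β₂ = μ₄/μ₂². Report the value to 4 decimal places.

8.0879

μ₂² = 63.23² = 3998.03290
μ₄/μ₂² = 32335.7 / 3998.03290 = 8.08790
β₂ ≈ 8.0879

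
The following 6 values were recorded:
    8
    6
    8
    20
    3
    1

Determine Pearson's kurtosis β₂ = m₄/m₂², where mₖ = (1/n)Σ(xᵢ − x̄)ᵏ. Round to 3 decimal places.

x̄ = 7.6667
Σ(xᵢ − x̄)² = 221.3333 ⇒ m₂ = 36.88889
Σ(xᵢ − x̄)⁴ = 25595.1111 ⇒ m₄ = 4265.85185
m₂² = 1360.79012
β₂ = m₄/m₂² = 4265.85185 / 1360.79012 ≈ 3.135

3.135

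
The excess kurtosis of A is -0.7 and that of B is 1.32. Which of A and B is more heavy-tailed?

Higher excess kurtosis ⇒ heavier tails relative to the normal distribution.
-0.7 vs 1.32: the larger is 1.32, so B has heavier tails. (B is leptokurtic — heavier-than-normal tails; the other is platykurtic.)

B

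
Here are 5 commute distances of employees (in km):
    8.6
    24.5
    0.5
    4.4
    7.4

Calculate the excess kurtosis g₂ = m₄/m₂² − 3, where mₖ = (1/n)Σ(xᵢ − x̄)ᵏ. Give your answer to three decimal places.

-0.240

x̄ = 9.0800
Σ(xᵢ − x̄)² = 336.3480 ⇒ m₂ = 67.26960
Σ(xᵢ − x̄)⁴ = 62444.7249 ⇒ m₄ = 12488.94498
m₂² = 4525.19908
g₂ = m₄/m₂² − 3 = 2.75987 − 3 ≈ -0.240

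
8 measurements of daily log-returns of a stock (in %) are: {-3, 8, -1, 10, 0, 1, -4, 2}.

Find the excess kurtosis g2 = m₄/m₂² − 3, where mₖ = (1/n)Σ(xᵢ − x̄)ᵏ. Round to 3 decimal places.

-0.861

x̄ = 1.6250
Σ(xᵢ − x̄)² = 173.8750 ⇒ m₂ = 21.73438
Σ(xᵢ − x̄)⁴ = 8084.6816 ⇒ m₄ = 1010.58521
m₂² = 472.38306
g2 = m₄/m₂² − 3 = 2.13933 − 3 ≈ -0.861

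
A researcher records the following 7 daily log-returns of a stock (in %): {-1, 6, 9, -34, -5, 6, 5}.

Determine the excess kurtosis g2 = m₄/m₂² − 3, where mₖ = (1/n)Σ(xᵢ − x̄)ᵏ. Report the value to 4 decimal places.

1.2369

x̄ = -2.0000
Σ(xᵢ − x̄)² = 1332.0000 ⇒ m₂ = 190.28571
Σ(xᵢ − x̄)⁴ = 1073892.0000 ⇒ m₄ = 153413.14286
m₂² = 36208.65306
g2 = m₄/m₂² − 3 = 4.23692 − 3 ≈ 1.2369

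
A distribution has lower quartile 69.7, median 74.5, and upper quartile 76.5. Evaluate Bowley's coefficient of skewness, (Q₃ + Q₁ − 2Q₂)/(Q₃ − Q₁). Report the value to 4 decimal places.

-0.4118

numerator: Q₃ + Q₁ − 2Q₂ = 76.5 + 69.7 − 2×74.5 = -2.8000
denominator: Q₃ − Q₁ = 76.5 − 69.7 = 6.8000
Bowley skewness = -2.8000 / 6.8000 ≈ -0.4118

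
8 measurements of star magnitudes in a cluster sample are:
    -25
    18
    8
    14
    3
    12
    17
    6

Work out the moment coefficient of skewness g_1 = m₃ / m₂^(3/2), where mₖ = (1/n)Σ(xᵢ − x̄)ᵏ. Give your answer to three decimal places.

x̄ = (-25 + 18 + 8 + 14 + 3 + 12 + 17 + 6) / 8 = 6.6250
deviations (xᵢ − x̄): -31.6250, 11.3750, 1.3750, 7.3750, -3.6250, 5.3750, 10.3750, -0.6250
Σ(xᵢ − x̄)² = 1335.8750 ⇒ m₂ = 1335.8750/8 = 166.98438
Σ(xᵢ − x̄)³ = -28529.7188 ⇒ m₃ = -28529.7188/8 = -3566.21484
m₂^(3/2) = 166.98438^(1.5) = 2157.81274
g_1 = m₃ / m₂^(3/2) = -3566.21484 / 2157.81274 ≈ -1.653

-1.653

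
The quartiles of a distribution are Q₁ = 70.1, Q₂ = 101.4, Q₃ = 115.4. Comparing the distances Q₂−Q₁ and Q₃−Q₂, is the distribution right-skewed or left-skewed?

left-skewed

Q₂ − Q₁ = 31.3;  Q₃ − Q₂ = 14.0
Q₂ − Q₁ > Q₃ − Q₂ ⇒ the lower half is more spread out ⇒ left-skewed.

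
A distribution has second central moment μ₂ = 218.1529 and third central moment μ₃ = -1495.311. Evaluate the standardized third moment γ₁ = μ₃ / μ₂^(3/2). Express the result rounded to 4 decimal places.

σ = √μ₂ = √218.1529 = 14.77000
σ³ = μ₂^(3/2) = 3222.11833
γ₁ = μ₃/σ³ = -1495.311 / 3222.11833 ≈ -0.4641

-0.4641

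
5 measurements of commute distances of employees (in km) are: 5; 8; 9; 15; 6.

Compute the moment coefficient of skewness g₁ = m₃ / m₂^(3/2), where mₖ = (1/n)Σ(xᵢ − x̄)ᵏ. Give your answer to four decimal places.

0.9236

x̄ = (5 + 8 + 9 + 15 + 6) / 5 = 8.6000
deviations (xᵢ − x̄): -3.6000, -0.6000, 0.4000, 6.4000, -2.6000
Σ(xᵢ − x̄)² = 61.2000 ⇒ m₂ = 61.2000/5 = 12.24000
Σ(xᵢ − x̄)³ = 197.7600 ⇒ m₃ = 197.7600/5 = 39.55200
m₂^(3/2) = 12.24000^(1.5) = 42.82251
g₁ = m₃ / m₂^(3/2) = 39.55200 / 42.82251 ≈ 0.9236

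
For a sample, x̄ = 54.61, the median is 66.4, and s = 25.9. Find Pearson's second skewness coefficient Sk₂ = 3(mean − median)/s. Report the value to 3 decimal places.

-1.366

Sk₂ = 3(54.61 − 66.4) / 25.9 = 3 × -11.7900 / 25.9
    = -35.3700 / 25.9 ≈ -1.366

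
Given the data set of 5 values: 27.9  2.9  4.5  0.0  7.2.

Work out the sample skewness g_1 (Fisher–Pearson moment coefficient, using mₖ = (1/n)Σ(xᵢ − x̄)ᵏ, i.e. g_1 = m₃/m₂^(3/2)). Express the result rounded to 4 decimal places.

1.2982

x̄ = (27.9 + 2.9 + 4.5 + 0.0 + 7.2) / 5 = 8.5000
deviations (xᵢ − x̄): 19.4000, -5.6000, -4.0000, -8.5000, -1.3000
Σ(xᵢ − x̄)² = 497.6600 ⇒ m₂ = 497.6600/5 = 99.53200
Σ(xᵢ − x̄)³ = 6445.4460 ⇒ m₃ = 6445.4460/5 = 1289.08920
m₂^(3/2) = 99.53200^(1.5) = 992.98822
g_1 = m₃ / m₂^(3/2) = 1289.08920 / 992.98822 ≈ 1.2982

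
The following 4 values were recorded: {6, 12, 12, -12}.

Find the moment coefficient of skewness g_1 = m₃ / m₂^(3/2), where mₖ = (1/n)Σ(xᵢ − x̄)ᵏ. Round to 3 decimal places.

-0.958

x̄ = (6 + 12 + 12 - 12) / 4 = 4.5000
deviations (xᵢ − x̄): 1.5000, 7.5000, 7.5000, -16.5000
Σ(xᵢ − x̄)² = 387.0000 ⇒ m₂ = 387.0000/4 = 96.75000
Σ(xᵢ − x̄)³ = -3645.0000 ⇒ m₃ = -3645.0000/4 = -911.25000
m₂^(3/2) = 96.75000^(1.5) = 951.64827
g_1 = m₃ / m₂^(3/2) = -911.25000 / 951.64827 ≈ -0.958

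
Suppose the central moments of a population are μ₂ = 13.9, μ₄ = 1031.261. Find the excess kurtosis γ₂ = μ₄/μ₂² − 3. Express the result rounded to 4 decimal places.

μ₂² = 13.9² = 193.21000
μ₄/μ₂² = 1031.261 / 193.21000 = 5.33751
γ₂ = 5.33751 − 3 ≈ 2.3375

2.3375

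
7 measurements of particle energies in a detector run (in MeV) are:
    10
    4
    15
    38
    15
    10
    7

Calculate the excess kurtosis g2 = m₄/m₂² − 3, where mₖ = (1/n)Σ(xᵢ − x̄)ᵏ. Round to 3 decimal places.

1.105

x̄ = 14.1429
Σ(xᵢ − x̄)² = 758.8571 ⇒ m₂ = 108.40816
Σ(xᵢ − x̄)⁴ = 337723.9300 ⇒ m₄ = 48246.27572
m₂² = 11752.32986
g2 = m₄/m₂² − 3 = 4.10525 − 3 ≈ 1.105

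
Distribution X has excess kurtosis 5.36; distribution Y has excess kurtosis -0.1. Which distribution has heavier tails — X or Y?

X

Higher excess kurtosis ⇒ heavier tails relative to the normal distribution.
5.36 vs -0.1: the larger is 5.36, so X has heavier tails. (X is leptokurtic — heavier-than-normal tails; the other is platykurtic.)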